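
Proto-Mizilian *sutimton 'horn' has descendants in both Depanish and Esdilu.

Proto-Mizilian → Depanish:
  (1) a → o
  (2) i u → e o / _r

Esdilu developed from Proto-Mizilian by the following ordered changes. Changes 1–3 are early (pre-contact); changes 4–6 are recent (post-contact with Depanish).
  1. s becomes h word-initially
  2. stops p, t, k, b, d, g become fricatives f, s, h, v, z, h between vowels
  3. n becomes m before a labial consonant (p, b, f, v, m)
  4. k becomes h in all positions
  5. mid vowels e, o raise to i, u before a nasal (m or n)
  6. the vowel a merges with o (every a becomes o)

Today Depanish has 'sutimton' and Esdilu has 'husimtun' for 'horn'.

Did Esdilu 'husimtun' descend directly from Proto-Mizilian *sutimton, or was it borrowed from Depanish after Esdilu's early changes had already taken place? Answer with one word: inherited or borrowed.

If inherited, *sutimton would pass through all of Esdilu's changes:
Esdilu: *sutimton > hutimton > husimton > husimtun  (by debuccalisation, intervocalic lenition, pre-nasal raising)
If borrowed from Depanish 'sutimton' after the early changes, it would undergo only the recent ones:
  rule 4 (unconditioned shift): no change (sutimton)
  rule 5 (pre-nasal raising): sutimton → sutimtun
  rule 6 (vowel merger): no change (sutimtun)
  ⇒ as a loan: sutimtun
Esdilu 'husimtun' matches the inherited outcome exactly, so it is an inherited cognate, not a loan.

inherited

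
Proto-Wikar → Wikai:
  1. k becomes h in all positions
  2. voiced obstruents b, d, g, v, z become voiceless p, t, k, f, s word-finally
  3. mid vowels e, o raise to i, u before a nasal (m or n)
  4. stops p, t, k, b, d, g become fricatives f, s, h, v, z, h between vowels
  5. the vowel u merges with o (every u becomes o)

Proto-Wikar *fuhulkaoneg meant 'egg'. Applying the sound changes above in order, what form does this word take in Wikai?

Wikai: *fuhulkaoneg
  fuhulkaoneg → fuhulhaoneg   [unconditioned shift]
  fuhulhaoneg → fuhulhaonek   [final devoicing]
  fuhulhaonek → fuhulhaunek   [pre-nasal raising]
  fuhulhaunek (rule 4 does not apply)
  fuhulhaunek → foholhaonek   [vowel merger]
  giving Wikai foholhaonek.

foholhaonek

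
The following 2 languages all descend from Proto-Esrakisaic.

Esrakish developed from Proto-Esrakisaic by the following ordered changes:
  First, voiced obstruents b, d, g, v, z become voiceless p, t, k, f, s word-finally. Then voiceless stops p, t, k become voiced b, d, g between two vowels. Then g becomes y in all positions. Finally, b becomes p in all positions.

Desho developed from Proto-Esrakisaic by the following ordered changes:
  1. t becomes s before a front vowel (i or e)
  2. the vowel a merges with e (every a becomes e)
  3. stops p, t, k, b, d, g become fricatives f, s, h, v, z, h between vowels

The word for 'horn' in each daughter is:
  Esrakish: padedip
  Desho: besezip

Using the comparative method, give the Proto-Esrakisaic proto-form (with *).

Position 1: Esrakish has p, Desho has b. Desho preserves b here (none of its changes turn any other segment into b), so the proto-segment is *b.
Position 2: Esrakish has a, Desho has e. Esrakish preserves a here (none of its changes turn any other segment into a), so the proto-segment is *a.
Position 5: Esrakish has d, Desho has z. Taking the neighbouring segments as reconstructed: Esrakish d could go back to *t or *d; Desho z could go back to *d or *z — the one source consistent with every daughter is *d.
This points to *batedip. Verify forward in each daughter:
Esrakish: *batedip > badedip > padedip  (by intervocalic voicing, unconditioned shift)
Desho: *batedip > basedip > besedip > besezip  (by palatalisation, vowel merger, intervocalic lenition)
No other proto-form is consistent with every reflex, so the reconstruction is *batedip.

*batedip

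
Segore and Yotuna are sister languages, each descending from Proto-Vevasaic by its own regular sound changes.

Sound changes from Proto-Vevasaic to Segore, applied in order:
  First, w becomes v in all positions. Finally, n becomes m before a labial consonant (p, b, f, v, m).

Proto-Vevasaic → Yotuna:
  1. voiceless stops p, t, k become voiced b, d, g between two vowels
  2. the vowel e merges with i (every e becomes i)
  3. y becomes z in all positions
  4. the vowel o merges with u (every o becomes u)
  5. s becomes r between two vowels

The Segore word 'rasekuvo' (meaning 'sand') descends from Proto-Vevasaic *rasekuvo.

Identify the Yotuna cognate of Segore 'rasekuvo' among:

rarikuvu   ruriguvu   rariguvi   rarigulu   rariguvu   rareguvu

Yotuna: *rasekuvo
  rasekuvo → raseguvo   [intervocalic voicing]
  raseguvo → rasiguvo   [vowel merger]
  rasiguvo (rule 3 does not apply)
  rasiguvo → rasiguvu   [vowel merger]
  rasiguvu → rariguvu   [rhotacism]
  giving Yotuna rariguvu.

rariguvu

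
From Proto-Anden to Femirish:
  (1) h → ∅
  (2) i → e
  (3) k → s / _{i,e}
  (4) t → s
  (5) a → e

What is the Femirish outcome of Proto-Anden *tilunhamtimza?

selunemsemze

Femirish: *tilunhamtimza > tilunamtimza > telunamtemza > selunamsemza > selunemsemze  (by h-loss, vowel merger, unconditioned shift, vowel merger)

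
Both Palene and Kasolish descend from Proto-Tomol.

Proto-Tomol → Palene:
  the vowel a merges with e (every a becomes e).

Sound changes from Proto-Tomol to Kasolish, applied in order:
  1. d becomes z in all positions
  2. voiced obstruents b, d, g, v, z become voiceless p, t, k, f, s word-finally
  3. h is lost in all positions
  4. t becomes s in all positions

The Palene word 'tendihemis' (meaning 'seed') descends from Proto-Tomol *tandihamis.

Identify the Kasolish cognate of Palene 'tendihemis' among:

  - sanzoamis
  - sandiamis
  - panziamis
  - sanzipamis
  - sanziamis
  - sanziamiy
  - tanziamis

sanziamis

Kasolish: *tandihamis
  tandihamis → tanzihamis   [unconditioned shift]
  tanzihamis (rule 2 does not apply)
  tanzihamis → tanziamis   [h-loss]
  tanziamis → sanziamis   [unconditioned shift]
  giving Kasolish sanziamis.
Among the options, 'sanziamis' alone shows every Kasolish change applied in order.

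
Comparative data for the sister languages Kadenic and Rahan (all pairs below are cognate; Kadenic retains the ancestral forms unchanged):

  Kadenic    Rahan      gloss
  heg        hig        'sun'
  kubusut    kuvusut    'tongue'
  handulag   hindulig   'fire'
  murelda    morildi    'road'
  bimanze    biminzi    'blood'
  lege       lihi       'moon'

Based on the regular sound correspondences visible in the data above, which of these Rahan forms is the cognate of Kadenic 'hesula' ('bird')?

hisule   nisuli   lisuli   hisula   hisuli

heg ~ hig, murelda ~ morildi — Kadenic e corresponds to Rahan i after a consonant, before a consonant other than r, m, n, p, b, f, v.
murelda ~ morildi — Kadenic a corresponds to Rahan i word-finally.
Applying these to Kadenic 'hesula':
  hesula → hisula   (e→i after a consonant, before a consonant other than r, m, n, p, b, f, v)
  hisula → hisuli   (a→i word-finally)
So the Rahan cognate is 'hisuli'.

hisuli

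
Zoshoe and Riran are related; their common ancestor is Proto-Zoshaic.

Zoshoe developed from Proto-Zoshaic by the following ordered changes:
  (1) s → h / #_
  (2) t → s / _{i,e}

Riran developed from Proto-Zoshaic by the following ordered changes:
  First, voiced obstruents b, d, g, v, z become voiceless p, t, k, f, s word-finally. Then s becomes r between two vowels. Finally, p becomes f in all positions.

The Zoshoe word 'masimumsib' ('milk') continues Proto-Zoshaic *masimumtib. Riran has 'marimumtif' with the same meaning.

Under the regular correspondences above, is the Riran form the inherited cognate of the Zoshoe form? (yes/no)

yes

Derive the expected Riran reflex of *masimumtib:
Riran: *masimumtib > masimumtip > marimumtip > marimumtif  (by final devoicing, rhotacism, unconditioned shift)
Riran 'marimumtif' matches the regular reflex exactly, so the pair is cognate.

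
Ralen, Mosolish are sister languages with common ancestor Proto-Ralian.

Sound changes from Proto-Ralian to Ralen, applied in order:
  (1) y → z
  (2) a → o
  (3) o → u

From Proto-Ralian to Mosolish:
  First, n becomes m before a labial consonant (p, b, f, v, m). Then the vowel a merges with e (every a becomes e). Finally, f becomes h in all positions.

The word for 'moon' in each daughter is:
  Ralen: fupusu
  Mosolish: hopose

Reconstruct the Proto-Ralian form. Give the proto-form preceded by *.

Position 6: Ralen has u, Mosolish has e. Taking the neighbouring segments as reconstructed: Ralen u could go back to *a or *o or *u; Mosolish e could go back to *a or *e — the one source consistent with every daughter is *a.
Position 4: Ralen has u, Mosolish has o. Mosolish preserves o here (none of its changes turn any other segment into o), so the proto-segment is *o.
This points to *foposa. Verify forward in each daughter:
Ralen: start from *foposa.
  rule 1: no change — foposa
  rule 2 (vowel merger): foposa → foposo
  rule 3 (vowel merger): foposo → fupusu
  ⇒ Ralen fupusu
Mosolish: *foposa > fopose > hopose  (by vowel merger, unconditioned shift)
No other proto-form is consistent with every reflex, so the reconstruction is *foposa.

*foposa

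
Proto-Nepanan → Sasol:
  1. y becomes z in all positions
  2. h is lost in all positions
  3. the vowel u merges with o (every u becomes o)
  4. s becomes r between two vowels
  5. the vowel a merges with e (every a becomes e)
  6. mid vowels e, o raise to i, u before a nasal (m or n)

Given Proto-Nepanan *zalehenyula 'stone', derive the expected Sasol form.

zeleinzole

Sasol: *zalehenyula
  zalehenyula → zalehenzula   [unconditioned shift]
  zalehenzula → zaleenzula   [h-loss]
  zaleenzula → zaleenzola   [vowel merger]
  zaleenzola (rule 4 does not apply)
  zaleenzola → zeleenzole   [vowel merger]
  zeleenzole → zeleinzole   [pre-nasal raising]
  giving Sasol zeleinzole.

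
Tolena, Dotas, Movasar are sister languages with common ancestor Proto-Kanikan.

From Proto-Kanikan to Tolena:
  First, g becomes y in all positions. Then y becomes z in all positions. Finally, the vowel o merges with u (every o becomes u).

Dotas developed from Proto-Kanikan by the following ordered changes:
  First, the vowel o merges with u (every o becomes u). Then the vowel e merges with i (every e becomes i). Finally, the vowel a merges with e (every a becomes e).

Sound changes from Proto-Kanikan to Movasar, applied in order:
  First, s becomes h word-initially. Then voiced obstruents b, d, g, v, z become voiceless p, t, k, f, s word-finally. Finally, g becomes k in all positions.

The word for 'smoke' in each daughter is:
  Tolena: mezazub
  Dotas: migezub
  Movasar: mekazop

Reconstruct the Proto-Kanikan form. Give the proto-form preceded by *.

*megazob

Position 7: Tolena has b, Dotas has b, Movasar has p. Tolena preserves b here (none of its changes turn any other segment into b), so the proto-segment is *b.
Position 2: Tolena has e, Dotas has i, Movasar has e. Tolena preserves e here (none of its changes turn any other segment into e), so the proto-segment is *e.
Continuing position by position gives *megazob; check it forward:
Tolena: *megazob > meyazob > mezazob > mezazub  (by unconditioned shift, unconditioned shift, vowel merger)
Dotas: start from *megazob.
  rule 1 (vowel merger): megazob → megazub
  rule 2 (vowel merger): megazub → migazub
  rule 3 (vowel merger): migazub → migezub
  ⇒ Dotas migezub
Movasar: *megazob
  megazob (rule 1 does not apply)
  megazob → megazop   [final devoicing]
  megazop → mekazop   [unconditioned shift]
  giving Movasar mekazop.
No other proto-form is consistent with every reflex, so the reconstruction is *megazob.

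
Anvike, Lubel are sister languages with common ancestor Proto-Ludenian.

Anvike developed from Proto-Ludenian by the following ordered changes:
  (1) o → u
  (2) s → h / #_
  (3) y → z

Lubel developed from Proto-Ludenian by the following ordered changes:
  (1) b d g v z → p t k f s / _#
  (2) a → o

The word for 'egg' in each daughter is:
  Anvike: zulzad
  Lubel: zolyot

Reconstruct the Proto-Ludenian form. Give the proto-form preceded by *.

*zolyad

Position 2: Anvike has u, Lubel has o. Taking the neighbouring segments as reconstructed: Anvike u could go back to *o or *u; Lubel o could go back to *a or *o — the one source consistent with every daughter is *o.
Position 5: Anvike has a, Lubel has o. Anvike preserves a here (none of its changes turn any other segment into a), so the proto-segment is *a.
This points to *zolyad. Verify forward in each daughter:
Anvike: start from *zolyad.
  rule 1 (vowel merger): zolyad → zulyad
  rule 2: no change — zulyad
  rule 3 (unconditioned shift): zulyad → zulzad
  ⇒ Anvike zulzad
Lubel: *zolyad
  zolyad → zolyat   [final devoicing]
  zolyat → zolyot   [vowel merger]
  giving Lubel zolyot.
Only *zolyad yields all of Anvike zulzad, Lubel zolyot.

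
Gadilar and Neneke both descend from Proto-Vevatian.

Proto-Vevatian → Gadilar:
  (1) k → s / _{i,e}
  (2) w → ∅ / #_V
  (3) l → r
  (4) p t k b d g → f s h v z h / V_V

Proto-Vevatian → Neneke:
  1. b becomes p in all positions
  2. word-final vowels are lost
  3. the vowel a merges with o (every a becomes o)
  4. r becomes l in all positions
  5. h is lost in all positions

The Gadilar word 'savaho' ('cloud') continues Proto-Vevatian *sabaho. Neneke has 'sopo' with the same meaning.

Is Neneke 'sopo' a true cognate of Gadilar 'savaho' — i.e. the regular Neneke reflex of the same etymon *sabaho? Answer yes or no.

yes

Derive the expected Neneke reflex of *sabaho:
Neneke: *sabaho
  sabaho → sapaho   [unconditioned shift]
  sapaho → sapah   [apocope]
  sapah → sopoh   [vowel merger]
  sopoh (rule 4 does not apply)
  sopoh → sopo   [h-loss]
  giving Neneke sopo.
Neneke 'sopo' matches the regular reflex exactly, so the pair is cognate.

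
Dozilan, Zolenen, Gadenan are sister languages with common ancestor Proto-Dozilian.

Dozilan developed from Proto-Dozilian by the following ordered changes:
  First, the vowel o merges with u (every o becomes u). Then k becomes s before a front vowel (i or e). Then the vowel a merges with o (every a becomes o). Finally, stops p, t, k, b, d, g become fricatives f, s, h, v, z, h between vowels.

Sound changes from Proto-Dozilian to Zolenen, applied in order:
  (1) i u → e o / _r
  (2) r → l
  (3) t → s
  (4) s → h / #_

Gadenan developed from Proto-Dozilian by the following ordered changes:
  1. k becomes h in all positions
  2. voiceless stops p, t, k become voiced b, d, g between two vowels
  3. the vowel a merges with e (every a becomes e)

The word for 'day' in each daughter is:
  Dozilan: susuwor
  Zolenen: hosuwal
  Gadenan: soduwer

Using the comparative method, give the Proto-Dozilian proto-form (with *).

*sotuwar

Position 2: Dozilan has u, Zolenen has o, Gadenan has o. Gadenan preserves o here (none of its changes turn any other segment into o), so the proto-segment is *o.
Position 1: Dozilan has s, Zolenen has h, Gadenan has s. Gadenan preserves s here (none of its changes turn any other segment into s), so the proto-segment is *s.
Position 3: Dozilan has s, Zolenen has s, Gadenan has d. Taking the neighbouring segments as reconstructed: Dozilan s could go back to *t or *s; Zolenen s could go back to *t or *s; Gadenan d could go back to *t or *d — the one source consistent with every daughter is *t.
Continuing position by position gives *sotuwar; check it forward:
Dozilan: *sotuwar > sutuwar > sutuwor > susuwor  (by vowel merger, vowel merger, intervocalic lenition)
Zolenen: *sotuwar
  sotuwar (rule 1 does not apply)
  sotuwar → sotuwal   [unconditioned shift]
  sotuwal → sosuwal   [unconditioned shift]
  sosuwal → hosuwal   [debuccalisation]
  giving Zolenen hosuwal.
Gadenan: *sotuwar > soduwar > soduwer  (by intervocalic voicing, vowel merger)
Only *sotuwar yields all of Dozilan susuwor, Zolenen hosuwal, Gadenan soduwer.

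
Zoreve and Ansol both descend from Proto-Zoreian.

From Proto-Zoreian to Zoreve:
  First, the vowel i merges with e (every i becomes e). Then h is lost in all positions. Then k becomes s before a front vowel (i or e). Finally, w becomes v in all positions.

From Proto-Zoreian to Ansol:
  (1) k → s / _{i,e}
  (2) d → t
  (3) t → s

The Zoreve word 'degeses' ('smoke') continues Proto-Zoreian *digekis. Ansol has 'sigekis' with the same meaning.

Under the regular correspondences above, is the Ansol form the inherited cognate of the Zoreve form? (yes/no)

no

Derive the expected Ansol reflex of *digekis:
Ansol: start from *digekis.
  rule 1 (palatalisation): digekis → digesis
  rule 2 (unconditioned shift): digesis → tigesis
  rule 3 (unconditioned shift): tigesis → sigesis
  ⇒ Ansol sigesis
The regular Ansol reflex would be 'sigesis', but the attested form is 'sigekis'. The correspondence is irregular, so they are not cognates (the Ansol form has a different source).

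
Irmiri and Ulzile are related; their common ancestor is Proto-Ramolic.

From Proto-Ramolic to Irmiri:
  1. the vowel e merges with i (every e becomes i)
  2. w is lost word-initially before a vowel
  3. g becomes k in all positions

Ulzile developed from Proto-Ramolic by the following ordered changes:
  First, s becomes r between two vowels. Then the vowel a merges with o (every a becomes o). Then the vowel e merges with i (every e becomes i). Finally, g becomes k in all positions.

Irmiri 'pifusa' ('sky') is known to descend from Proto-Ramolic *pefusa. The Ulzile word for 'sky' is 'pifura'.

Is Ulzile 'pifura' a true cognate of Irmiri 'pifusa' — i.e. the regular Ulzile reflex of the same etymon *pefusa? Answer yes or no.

Derive the expected Ulzile reflex of *pefusa:
Ulzile: *pefusa > pefura > pefuro > pifuro  (by rhotacism, vowel merger, vowel merger)
The regular Ulzile reflex would be 'pifuro', but the attested form is 'pifura'. The correspondence is irregular, so they are not cognates (the Ulzile form has a different source).

no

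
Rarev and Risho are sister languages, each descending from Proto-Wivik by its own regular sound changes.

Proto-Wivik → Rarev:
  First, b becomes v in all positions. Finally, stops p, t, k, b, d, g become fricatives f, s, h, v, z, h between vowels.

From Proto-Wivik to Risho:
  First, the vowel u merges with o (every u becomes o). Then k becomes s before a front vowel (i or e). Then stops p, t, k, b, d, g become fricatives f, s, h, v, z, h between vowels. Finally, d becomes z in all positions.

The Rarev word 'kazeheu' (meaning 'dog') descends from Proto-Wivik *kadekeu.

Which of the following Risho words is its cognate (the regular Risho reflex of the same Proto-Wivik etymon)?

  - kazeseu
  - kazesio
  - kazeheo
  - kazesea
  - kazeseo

kazeseo

Risho: *kadekeu
  kadekeu → kadekeo   [vowel merger]
  kadekeo → kadeseo   [palatalisation]
  kadeseo → kazeseo   [intervocalic lenition]
  kazeseo (rule 4 does not apply)
  giving Risho kazeseo.
Only 'kazeseo' matches the regular Risho development of *kadekeu.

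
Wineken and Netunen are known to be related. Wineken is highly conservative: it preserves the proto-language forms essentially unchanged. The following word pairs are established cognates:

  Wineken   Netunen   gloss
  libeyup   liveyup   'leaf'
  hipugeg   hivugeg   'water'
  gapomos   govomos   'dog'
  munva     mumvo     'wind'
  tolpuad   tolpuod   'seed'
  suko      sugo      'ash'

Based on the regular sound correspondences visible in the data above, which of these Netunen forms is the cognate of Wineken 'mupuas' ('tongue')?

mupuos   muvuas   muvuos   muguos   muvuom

hipugeg ~ hivugeg — Wineken p corresponds to Netunen v between vowels (before a back vowel).
tolpuad ~ tolpuod — Wineken a corresponds to Netunen o after a vowel, before a consonant other than r, m, n, p, b, f, v.
Applying these to Wineken 'mupuas':
  mupuas → muvuas   (p→v between vowels (before a back vowel))
  muvuas → muvuos   (a→o after a vowel, before a consonant other than r, m, n, p, b, f, v)
So the Netunen cognate is 'muvuos'.

muvuos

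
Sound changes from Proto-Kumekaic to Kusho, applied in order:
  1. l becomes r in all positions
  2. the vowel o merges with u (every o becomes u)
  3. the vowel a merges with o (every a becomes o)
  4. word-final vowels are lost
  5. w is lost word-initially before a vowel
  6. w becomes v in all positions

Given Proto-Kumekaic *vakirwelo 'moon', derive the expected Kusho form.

Kusho: start from *vakirwelo.
  rule 1 (unconditioned shift): vakirwelo → vakirwero
  rule 2 (vowel merger): vakirwero → vakirweru
  rule 3 (vowel merger): vakirweru → vokirweru
  rule 4 (apocope): vokirweru → vokirwer
  rule 5: no change — vokirwer
  rule 6 (unconditioned shift): vokirwer → vokirver
  ⇒ Kusho vokirver

vokirver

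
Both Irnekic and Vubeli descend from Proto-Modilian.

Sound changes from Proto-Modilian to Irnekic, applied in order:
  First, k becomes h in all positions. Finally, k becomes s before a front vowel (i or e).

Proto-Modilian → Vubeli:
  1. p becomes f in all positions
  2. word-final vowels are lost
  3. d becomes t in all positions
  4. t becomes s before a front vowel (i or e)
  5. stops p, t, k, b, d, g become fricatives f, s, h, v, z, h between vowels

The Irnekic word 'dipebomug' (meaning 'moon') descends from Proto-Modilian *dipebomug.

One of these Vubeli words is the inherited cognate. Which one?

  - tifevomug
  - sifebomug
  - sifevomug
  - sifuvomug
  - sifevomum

sifevomug

Vubeli: *dipebomug
  dipebomug → difebomug   [unconditioned shift]
  difebomug (rule 2 does not apply)
  difebomug → tifebomug   [unconditioned shift]
  tifebomug → sifebomug   [palatalisation]
  sifebomug → sifevomug   [intervocalic lenition]
  giving Vubeli sifevomug.
Only 'sifevomug' matches the regular Vubeli development of *dipebomug.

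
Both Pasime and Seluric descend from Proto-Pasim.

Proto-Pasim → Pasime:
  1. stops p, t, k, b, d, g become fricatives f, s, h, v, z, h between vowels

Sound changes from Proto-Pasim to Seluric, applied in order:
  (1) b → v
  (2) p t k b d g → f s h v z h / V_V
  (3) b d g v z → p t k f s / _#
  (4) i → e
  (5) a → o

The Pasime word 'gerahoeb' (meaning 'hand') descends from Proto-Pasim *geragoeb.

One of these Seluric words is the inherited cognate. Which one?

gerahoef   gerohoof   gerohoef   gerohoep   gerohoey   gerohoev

Seluric: start from *geragoeb.
  rule 1 (unconditioned shift): geragoeb → geragoev
  rule 2 (intervocalic lenition): geragoev → gerahoev
  rule 3 (final devoicing): gerahoev → gerahoef
  rule 4: no change — gerahoef
  rule 5 (vowel merger): gerahoef → gerohoef
  ⇒ Seluric gerohoef
The other candidates each miss or misapply at least one Seluric change.

gerohoef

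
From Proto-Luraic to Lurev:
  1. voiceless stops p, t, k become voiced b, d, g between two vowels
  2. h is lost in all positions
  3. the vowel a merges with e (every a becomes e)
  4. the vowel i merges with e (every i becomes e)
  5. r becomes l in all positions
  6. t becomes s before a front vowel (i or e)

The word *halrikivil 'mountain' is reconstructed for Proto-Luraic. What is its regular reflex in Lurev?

Lurev: *halrikivil
  halrikivil → halrigivil   [intervocalic voicing]
  halrigivil → alrigivil   [h-loss]
  alrigivil → elrigivil   [vowel merger]
  elrigivil → elregevel   [vowel merger]
  elregevel → ellegevel   [unconditioned shift]
  ellegevel (rule 6 does not apply)
  giving Lurev ellegevel.

ellegevel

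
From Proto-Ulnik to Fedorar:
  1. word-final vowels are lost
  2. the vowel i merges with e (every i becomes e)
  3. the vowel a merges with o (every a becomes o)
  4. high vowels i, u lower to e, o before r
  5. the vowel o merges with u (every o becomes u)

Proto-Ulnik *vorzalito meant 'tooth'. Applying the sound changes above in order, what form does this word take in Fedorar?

Fedorar: *vorzalito
  vorzalito → vorzalit   [apocope]
  vorzalit → vorzalet   [vowel merger]
  vorzalet → vorzolet   [vowel merger]
  vorzolet (rule 4 does not apply)
  vorzolet → vurzulet   [vowel merger]
  giving Fedorar vurzulet.

vurzulet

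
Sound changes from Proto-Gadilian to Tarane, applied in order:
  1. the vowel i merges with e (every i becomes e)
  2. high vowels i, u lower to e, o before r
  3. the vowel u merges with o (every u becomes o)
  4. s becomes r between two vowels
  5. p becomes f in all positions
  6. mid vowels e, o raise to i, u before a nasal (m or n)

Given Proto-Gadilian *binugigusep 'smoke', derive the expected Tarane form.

binogegoref

Tarane: *binugigusep
  binugigusep → benugegusep   [vowel merger]
  benugegusep (rule 2 does not apply)
  benugegusep → benogegosep   [vowel merger]
  benogegosep → benogegorep   [rhotacism]
  benogegorep → benogegoref   [unconditioned shift]
  benogegoref → binogegoref   [pre-nasal raising]
  giving Tarane binogegoref.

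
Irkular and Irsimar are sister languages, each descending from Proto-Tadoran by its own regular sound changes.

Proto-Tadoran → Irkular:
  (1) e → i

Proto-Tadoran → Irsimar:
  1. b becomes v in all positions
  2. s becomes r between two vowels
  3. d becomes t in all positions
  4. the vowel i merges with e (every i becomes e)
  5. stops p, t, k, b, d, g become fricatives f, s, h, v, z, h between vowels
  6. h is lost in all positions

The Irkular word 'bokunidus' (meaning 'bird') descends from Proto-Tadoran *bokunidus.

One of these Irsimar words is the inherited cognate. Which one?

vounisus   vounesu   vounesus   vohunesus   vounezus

vounesus

Irsimar: *bokunidus > vokunidus > vokunitus > vokunetus > vohunesus > vounesus  (by unconditioned shift, unconditioned shift, vowel merger, intervocalic lenition, h-loss)
The other candidates each miss or misapply at least one Irsimar change.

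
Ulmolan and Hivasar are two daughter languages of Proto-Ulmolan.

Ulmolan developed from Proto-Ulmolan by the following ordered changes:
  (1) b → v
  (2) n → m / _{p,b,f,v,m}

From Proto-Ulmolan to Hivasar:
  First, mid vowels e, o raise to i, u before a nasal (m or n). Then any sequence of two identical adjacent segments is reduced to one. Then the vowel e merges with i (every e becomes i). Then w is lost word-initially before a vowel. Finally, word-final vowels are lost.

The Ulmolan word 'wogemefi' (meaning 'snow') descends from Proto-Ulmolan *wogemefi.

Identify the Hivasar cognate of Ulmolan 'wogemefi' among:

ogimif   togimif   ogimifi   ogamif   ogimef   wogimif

ogimif

Hivasar: *wogemefi > wogimefi > wogimifi > ogimifi > ogimif  (by pre-nasal raising, vowel merger, glide loss, apocope)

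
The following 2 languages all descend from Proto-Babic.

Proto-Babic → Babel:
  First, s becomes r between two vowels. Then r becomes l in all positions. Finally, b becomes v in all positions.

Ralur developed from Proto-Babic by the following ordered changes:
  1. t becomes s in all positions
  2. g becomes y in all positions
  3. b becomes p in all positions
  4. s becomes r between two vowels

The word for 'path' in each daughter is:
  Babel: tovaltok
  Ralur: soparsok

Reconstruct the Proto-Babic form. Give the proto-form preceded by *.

*tobartok

Position 3: Babel has v, Ralur has p. Taking the neighbouring segments as reconstructed: Babel v could go back to *b or *v; Ralur p could go back to *p or *b — the one source consistent with every daughter is *b.
Position 6: Babel has t, Ralur has s. Babel preserves t here (none of its changes turn any other segment into t), so the proto-segment is *t.
Verify the candidate proto-form against each daughter:
Babel: *tobartok
  tobartok (rule 1 does not apply)
  tobartok → tobaltok   [unconditioned shift]
  tobaltok → tovaltok   [unconditioned shift]
  giving Babel tovaltok.
Ralur: *tobartok > sobarsok > soparsok  (by unconditioned shift, unconditioned shift)
No other proto-form is consistent with every reflex, so the reconstruction is *tobartok.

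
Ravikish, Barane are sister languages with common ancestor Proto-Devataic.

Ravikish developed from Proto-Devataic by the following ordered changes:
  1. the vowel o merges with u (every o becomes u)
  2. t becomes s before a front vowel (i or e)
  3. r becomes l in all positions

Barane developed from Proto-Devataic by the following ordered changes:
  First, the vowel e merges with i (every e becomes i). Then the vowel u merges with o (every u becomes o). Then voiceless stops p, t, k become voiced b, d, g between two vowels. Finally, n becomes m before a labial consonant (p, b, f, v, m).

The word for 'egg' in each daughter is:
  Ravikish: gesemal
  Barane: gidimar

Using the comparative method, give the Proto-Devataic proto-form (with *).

Position 2: Ravikish has e, Barane has i. Ravikish preserves e here (none of its changes turn any other segment into e), so the proto-segment is *e.
Position 7: Ravikish has l, Barane has r. Barane preserves r here (none of its changes turn any other segment into r), so the proto-segment is *r.
Continuing position by position gives *getemar; check it forward:
Ravikish: *getemar
  getemar (rule 1 does not apply)
  getemar → gesemar   [palatalisation]
  gesemar → gesemal   [unconditioned shift]
  giving Ravikish gesemal.
Barane: *getemar
  getemar → gitimar   [vowel merger]
  gitimar (rule 2 does not apply)
  gitimar → gidimar   [intervocalic voicing]
  gidimar (rule 4 does not apply)
  giving Barane gidimar.
Only *getemar yields all of Ravikish gesemal, Barane gidimar.

*getemar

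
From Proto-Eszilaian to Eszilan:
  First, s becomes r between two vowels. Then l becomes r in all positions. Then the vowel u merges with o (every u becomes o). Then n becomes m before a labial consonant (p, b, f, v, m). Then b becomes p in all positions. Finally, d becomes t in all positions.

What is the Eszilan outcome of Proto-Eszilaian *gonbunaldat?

gomponartat

Eszilan: *gonbunaldat > gonbunardat > gonbonardat > gombonardat > gomponardat > gomponartat  (by unconditioned shift, vowel merger, nasal place assimilation, unconditioned shift, unconditioned shift)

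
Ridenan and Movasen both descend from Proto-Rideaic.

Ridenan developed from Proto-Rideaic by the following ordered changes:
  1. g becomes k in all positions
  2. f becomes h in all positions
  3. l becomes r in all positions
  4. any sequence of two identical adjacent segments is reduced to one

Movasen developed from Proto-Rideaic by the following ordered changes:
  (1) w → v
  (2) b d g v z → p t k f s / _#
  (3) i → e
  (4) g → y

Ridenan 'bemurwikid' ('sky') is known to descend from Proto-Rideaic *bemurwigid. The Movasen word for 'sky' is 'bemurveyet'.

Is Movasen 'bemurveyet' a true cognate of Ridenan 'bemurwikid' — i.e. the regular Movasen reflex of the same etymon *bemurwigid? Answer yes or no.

yes

Derive the expected Movasen reflex of *bemurwigid:
Movasen: *bemurwigid
  bemurwigid → bemurvigid   [unconditioned shift]
  bemurvigid → bemurvigit   [final devoicing]
  bemurvigit → bemurveget   [vowel merger]
  bemurveget → bemurveyet   [unconditioned shift]
  giving Movasen bemurveyet.
Movasen 'bemurveyet' matches the regular reflex exactly, so the pair is cognate.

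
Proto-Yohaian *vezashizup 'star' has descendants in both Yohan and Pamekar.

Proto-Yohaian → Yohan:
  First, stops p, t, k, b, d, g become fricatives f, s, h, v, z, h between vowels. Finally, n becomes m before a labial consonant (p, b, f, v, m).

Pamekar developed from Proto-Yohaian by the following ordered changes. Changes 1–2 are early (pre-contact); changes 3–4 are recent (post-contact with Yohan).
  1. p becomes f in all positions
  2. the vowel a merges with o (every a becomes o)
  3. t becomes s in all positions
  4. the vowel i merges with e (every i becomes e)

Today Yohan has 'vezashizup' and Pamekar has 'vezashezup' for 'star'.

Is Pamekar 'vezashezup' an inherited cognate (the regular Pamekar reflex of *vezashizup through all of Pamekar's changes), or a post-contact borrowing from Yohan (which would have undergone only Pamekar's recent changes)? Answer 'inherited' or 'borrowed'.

borrowed

If inherited, *vezashizup would pass through all of Pamekar's changes:
Pamekar: *vezashizup
  vezashizup → vezashizuf   [unconditioned shift]
  vezashizuf → vezoshizuf   [vowel merger]
  vezoshizuf (rule 3 does not apply)
  vezoshizuf → vezoshezuf   [vowel merger]
  giving Pamekar vezoshezuf.
If borrowed from Yohan 'vezashizup' after the early changes, it would undergo only the recent ones:
  rule 3 (unconditioned shift): no change (vezashizup)
  rule 4 (vowel merger): vezashizup → vezashezup
  ⇒ as a loan: vezashezup
Pamekar 'vezashezup' matches the loan outcome 'vezashezup', not the inherited 'vezoshezuf' — it skipped the early Pamekar changes, so it was borrowed from Yohan.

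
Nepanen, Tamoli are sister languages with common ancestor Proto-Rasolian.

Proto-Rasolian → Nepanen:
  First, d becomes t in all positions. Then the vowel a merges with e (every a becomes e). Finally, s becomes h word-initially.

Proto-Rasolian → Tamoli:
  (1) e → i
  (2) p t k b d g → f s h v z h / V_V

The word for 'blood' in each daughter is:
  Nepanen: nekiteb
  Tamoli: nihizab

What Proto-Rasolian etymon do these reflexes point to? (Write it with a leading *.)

Position 5: Nepanen has t, Tamoli has z. Taking the neighbouring segments as reconstructed: Nepanen t could go back to *t or *d; Tamoli z could go back to *d or *z — the one source consistent with every daughter is *d.
Position 2: Nepanen has e, Tamoli has i. Taking the neighbouring segments as reconstructed: Nepanen e could go back to *a or *e; Tamoli i could go back to *e or *i — the one source consistent with every daughter is *e.
Verify the candidate proto-form against each daughter:
Nepanen: *nekidab
  nekidab → nekitab   [unconditioned shift]
  nekitab → nekiteb   [vowel merger]
  nekiteb (rule 3 does not apply)
  giving Nepanen nekiteb.
Tamoli: *nekidab
  nekidab → nikidab   [vowel merger]
  nikidab → nihizab   [intervocalic lenition]
  giving Tamoli nihizab.
No other proto-form is consistent with every reflex, so the reconstruction is *nekidab.

*nekidab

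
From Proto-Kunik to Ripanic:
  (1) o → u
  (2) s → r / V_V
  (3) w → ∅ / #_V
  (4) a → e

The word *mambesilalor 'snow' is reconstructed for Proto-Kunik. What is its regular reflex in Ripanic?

memberilelur

Ripanic: *mambesilalor
  mambesilalor → mambesilalur   [vowel merger]
  mambesilalur → mamberilalur   [rhotacism]
  mamberilalur (rule 3 does not apply)
  mamberilalur → memberilelur   [vowel merger]
  giving Ripanic memberilelur.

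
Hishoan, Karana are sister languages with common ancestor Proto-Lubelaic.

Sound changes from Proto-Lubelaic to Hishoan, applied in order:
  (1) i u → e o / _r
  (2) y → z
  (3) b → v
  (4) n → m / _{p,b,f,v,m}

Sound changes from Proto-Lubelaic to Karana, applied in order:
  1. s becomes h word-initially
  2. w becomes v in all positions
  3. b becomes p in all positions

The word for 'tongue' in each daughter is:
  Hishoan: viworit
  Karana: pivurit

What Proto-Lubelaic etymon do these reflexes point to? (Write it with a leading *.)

Position 4: Hishoan has o, Karana has u. Karana preserves u here (none of its changes turn any other segment into u), so the proto-segment is *u.
Position 1: Hishoan has v, Karana has p. Taking the neighbouring segments as reconstructed: Hishoan v could go back to *b or *v; Karana p could go back to *p or *b — the one source consistent with every daughter is *b.
Position 3: Hishoan has w, Karana has v. Hishoan preserves w here (none of its changes turn any other segment into w), so the proto-segment is *w.
Continuing position by position gives *biwurit; check it forward:
Hishoan: start from *biwurit.
  rule 1 (pre-rhotic lowering): biwurit → biworit
  rule 2: no change — biworit
  rule 3 (unconditioned shift): biworit → viworit
  rule 4: no change — viworit
  ⇒ Hishoan viworit
Karana: *biwurit
  biwurit (rule 1 does not apply)
  biwurit → bivurit   [unconditioned shift]
  bivurit → pivurit   [unconditioned shift]
  giving Karana pivurit.
*biwurit is the unique common source.

*biwurit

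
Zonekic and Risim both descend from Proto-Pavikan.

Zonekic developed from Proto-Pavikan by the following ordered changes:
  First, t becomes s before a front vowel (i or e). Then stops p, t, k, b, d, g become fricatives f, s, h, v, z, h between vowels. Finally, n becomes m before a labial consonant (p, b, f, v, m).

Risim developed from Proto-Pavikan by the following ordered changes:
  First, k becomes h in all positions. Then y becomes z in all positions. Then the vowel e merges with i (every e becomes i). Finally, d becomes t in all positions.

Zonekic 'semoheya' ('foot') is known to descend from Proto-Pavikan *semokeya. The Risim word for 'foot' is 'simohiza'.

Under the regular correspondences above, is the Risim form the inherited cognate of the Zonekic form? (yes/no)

yes

Derive the expected Risim reflex of *semokeya:
Risim: *semokeya > semoheya > semoheza > simohiza  (by unconditioned shift, unconditioned shift, vowel merger)
Risim 'simohiza' matches the regular reflex exactly, so the pair is cognate.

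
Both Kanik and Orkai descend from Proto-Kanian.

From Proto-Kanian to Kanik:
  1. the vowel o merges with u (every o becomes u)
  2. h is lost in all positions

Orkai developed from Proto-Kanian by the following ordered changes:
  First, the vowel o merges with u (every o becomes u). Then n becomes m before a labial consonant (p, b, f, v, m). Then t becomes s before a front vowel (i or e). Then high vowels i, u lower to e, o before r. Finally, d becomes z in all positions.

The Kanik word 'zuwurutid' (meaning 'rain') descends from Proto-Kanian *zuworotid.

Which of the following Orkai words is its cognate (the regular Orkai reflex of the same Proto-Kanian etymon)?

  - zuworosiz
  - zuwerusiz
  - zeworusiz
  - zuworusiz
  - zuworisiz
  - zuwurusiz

zuworusiz

Orkai: *zuworotid > zuwurutid > zuwurusid > zuworusid > zuworusiz  (by vowel merger, palatalisation, pre-rhotic lowering, unconditioned shift)
Only 'zuworusiz' matches the regular Orkai development of *zuworotid.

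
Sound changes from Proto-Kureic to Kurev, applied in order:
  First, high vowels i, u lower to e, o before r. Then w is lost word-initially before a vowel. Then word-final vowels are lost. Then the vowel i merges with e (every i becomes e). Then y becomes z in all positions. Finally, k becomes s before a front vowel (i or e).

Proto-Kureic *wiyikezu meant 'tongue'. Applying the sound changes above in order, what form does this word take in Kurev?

ezesez

Kurev: *wiyikezu > iyikezu > iyikez > eyekez > ezekez > ezesez  (by glide loss, apocope, vowel merger, unconditioned shift, palatalisation)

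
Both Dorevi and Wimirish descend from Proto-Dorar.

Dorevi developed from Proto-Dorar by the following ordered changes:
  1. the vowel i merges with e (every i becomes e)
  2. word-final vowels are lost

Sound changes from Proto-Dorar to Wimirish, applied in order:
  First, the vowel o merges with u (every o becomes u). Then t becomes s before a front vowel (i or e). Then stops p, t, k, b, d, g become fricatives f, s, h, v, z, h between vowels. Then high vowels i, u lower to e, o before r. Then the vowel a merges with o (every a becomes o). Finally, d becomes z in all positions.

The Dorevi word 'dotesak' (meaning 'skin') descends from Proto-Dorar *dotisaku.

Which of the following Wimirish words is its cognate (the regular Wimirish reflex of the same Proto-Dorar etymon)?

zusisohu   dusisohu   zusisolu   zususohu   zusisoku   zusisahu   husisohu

Wimirish: *dotisaku > dutisaku > dusisaku > dusisahu > dusisohu > zusisohu  (by vowel merger, palatalisation, intervocalic lenition, vowel merger, unconditioned shift)

zusisohu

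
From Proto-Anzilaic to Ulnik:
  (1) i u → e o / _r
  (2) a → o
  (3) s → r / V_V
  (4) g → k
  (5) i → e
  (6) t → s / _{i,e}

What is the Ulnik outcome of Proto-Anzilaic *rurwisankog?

Ulnik: *rurwisankog > rorwisankog > rorwisonkog > rorwironkog > rorwironkok > rorweronkok  (by pre-rhotic lowering, vowel merger, rhotacism, unconditioned shift, vowel merger)

rorweronkok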